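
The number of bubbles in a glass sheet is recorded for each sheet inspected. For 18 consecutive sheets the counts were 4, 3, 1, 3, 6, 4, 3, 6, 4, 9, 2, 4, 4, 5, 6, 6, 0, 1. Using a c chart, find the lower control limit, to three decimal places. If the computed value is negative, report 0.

c̄ = (4 + 3 + 1 + 3 + 6 + 4 + 3 + 6 + 4 + 9 + 2 + 4 + 4 + 5 + 6 + 6 + 0 + 1) / 18 = 71 / 18 = 3.9444
LCL = c̄ − 3√c̄ = 3.9444 − 3 × 1.9861 = -2.0137 → 0 (cannot be negative)

0.000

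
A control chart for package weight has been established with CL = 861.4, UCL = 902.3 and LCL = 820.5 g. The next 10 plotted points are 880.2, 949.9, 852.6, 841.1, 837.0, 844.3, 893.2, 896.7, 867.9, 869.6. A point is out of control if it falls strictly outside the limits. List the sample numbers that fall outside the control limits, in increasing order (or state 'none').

Compare each point to [820.5, 902.3]: sample 2 = 949.9 > UCL.

2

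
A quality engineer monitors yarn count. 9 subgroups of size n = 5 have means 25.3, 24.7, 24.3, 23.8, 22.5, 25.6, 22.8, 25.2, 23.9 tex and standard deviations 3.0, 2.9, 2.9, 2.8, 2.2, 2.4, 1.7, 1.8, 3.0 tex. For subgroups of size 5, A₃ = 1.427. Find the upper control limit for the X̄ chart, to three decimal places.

27.833

X̄̄ = (25.3 + 24.7 + 24.3 + 23.8 + 22.5 + 25.6 + 22.8 + 25.2 + 23.9) / 9 = 24.2333
s̄ = (3.0 + 2.9 + 2.9 + 2.8 + 2.2 + 2.4 + 1.7 + 1.8 + 3.0) / 9 = 2.5222
UCL = X̄̄ + A₃·s̄ = 24.2333 + 1.427 × 2.5222 = 27.8325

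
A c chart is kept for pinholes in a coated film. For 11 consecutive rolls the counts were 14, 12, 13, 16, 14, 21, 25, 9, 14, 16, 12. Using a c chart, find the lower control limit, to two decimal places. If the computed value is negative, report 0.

c̄ = (14 + 12 + 13 + 16 + 14 + 21 + 25 + 9 + 14 + 16 + 12) / 11 = 166 / 11 = 15.0909
LCL = c̄ − 3√c̄ = 15.0909 − 3 × 3.8847 = 3.4368

3.44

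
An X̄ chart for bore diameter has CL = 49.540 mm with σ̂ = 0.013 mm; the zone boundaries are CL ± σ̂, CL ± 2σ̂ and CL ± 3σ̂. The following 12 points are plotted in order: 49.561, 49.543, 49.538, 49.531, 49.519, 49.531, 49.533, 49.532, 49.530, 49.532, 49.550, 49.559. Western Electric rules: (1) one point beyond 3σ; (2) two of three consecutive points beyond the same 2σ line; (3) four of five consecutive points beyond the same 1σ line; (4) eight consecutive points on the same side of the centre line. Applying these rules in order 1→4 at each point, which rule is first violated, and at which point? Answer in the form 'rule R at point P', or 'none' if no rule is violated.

rule 4 at point 10

Zone of each point (C = within 1σ̂, B = 1σ̂–2σ̂, A = 2σ̂–3σ̂, * = beyond 3σ̂; sign = side of CL): 1:+B, 2:+C, 3:-C, 4:-C, 5:-B, 6:-C, 7:-C, 8:-C, 9:-C, 10:-C, 11:+C, 12:+B
Rule 4 (eight consecutive points on the same side of the centre line) is satisfied at point 10.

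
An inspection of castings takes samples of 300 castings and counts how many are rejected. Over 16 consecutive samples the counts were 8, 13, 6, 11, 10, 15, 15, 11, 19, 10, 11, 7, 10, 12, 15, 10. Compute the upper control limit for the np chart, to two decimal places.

21.39

p̄ = Σdᵢ / (k·n) = 183 / (16 × 300) = 0.03812
UCL = np̄ + 3·√(np̄(1−p̄)) = 11.4375 + 3 × √(11.4375×0.96188) = 11.4375 + 3 × 3.3168 = 21.3880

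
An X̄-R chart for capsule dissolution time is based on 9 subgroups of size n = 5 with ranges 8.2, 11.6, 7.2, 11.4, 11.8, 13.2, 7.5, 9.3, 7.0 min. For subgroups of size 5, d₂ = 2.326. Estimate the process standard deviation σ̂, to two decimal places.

R̄ = (8.2 + 11.6 + 7.2 + 11.4 + 11.8 + 13.2 + 7.5 + 9.3 + 7.0) / 9 = 9.6889
σ̂ = R̄ / d₂ = 9.6889 / 2.326 = 4.1655

4.17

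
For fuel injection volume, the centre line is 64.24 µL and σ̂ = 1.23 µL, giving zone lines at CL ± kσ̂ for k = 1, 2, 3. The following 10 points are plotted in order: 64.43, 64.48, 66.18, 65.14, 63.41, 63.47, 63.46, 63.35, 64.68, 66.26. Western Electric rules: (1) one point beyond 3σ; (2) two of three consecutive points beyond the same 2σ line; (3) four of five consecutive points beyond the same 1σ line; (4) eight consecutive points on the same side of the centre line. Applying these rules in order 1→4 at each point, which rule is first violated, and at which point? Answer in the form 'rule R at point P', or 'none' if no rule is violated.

none

Zone of each point (C = within 1σ̂, B = 1σ̂–2σ̂, A = 2σ̂–3σ̂, * = beyond 3σ̂; sign = side of CL): 1:+C, 2:+C, 3:+B, 4:+C, 5:-C, 6:-C, 7:-C, 8:-C, 9:+C, 10:+B
No rule fires across all 10 points.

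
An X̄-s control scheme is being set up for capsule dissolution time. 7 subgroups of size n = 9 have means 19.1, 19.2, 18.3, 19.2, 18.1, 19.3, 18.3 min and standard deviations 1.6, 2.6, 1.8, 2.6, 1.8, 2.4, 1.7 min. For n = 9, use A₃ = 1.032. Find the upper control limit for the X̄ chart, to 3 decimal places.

X̄̄ = (19.1 + 19.2 + 18.3 + 19.2 + 18.1 + 19.3 + 18.3) / 7 = 18.7857
s̄ = (1.6 + 2.6 + 1.8 + 2.6 + 1.8 + 2.4 + 1.7) / 7 = 2.0714
UCL = X̄̄ + A₃·s̄ = 18.7857 + 1.032 × 2.0714 = 20.9234

20.923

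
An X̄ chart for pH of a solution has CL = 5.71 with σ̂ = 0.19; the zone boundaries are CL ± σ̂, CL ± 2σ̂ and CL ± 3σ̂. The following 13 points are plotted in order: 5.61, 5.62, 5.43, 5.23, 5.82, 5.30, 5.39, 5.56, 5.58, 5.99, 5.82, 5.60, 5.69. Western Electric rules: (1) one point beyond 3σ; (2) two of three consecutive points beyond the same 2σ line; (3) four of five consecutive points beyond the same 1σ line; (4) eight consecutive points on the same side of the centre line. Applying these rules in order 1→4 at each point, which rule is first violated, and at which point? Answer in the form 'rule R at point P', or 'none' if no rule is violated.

Zone of each point (C = within 1σ̂, B = 1σ̂–2σ̂, A = 2σ̂–3σ̂, * = beyond 3σ̂; sign = side of CL): 1:-C, 2:-C, 3:-B, 4:-A, 5:+C, 6:-A, 7:-B, 8:-C, 9:-C, 10:+B, 11:+C, 12:-C, 13:-C
Rule 2 (two of three consecutive points beyond the same 2σ limit) is satisfied at point 6.

rule 2 at point 6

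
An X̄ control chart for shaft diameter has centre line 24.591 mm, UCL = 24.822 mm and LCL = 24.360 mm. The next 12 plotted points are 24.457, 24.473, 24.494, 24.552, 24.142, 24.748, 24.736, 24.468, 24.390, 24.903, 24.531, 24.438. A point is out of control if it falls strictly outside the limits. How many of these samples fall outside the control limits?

2

Compare each point to [24.360, 24.822]: sample 5 = 24.142 < LCL; sample 10 = 24.903 > UCL.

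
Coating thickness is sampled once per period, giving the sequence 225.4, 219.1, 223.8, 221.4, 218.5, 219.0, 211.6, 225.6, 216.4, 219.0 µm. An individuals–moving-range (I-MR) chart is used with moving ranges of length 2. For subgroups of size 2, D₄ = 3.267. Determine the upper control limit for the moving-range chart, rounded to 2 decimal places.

Moving ranges: 6.3, 4.7, 2.4, 2.9, 0.5, 7.4, 14.0, 9.2, 2.6; M̄R̄ = 50.0000 / 9 = 5.5556
UCL_MR = D₄·M̄R̄ = 3.267 × 5.5556 = 18.1500

18.15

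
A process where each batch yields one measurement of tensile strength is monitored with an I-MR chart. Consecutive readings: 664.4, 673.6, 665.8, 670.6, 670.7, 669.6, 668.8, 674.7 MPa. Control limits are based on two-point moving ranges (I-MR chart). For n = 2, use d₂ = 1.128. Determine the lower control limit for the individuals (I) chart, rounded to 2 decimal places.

658.49

X̄ = (664.4 + 673.6 + 665.8 + 670.6 + 670.7 + 669.6 + 668.8 + 674.7) / 8 = 669.7750
Moving ranges: 9.2, 7.8, 4.8, 0.1, 1.1, 0.8, 5.9; M̄R̄ = 29.7000 / 7 = 4.2429
LCL = X̄ − 3·M̄R̄/d₂ = 669.7750 − 3 × 4.2429 / 1.128 = 658.4908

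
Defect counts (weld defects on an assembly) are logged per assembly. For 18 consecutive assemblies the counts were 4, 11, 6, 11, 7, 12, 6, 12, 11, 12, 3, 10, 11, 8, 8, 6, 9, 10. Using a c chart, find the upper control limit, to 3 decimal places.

17.582

c̄ = (4 + 11 + 6 + 11 + 7 + 12 + 6 + 12 + 11 + 12 + 3 + 10 + 11 + 8 + 8 + 6 + 9 + 10) / 18 = 157 / 18 = 8.7222
UCL = c̄ + 3√c̄ = 8.7222 + 3 × √8.7222 = 8.7222 + 3 × 2.9533 = 17.5822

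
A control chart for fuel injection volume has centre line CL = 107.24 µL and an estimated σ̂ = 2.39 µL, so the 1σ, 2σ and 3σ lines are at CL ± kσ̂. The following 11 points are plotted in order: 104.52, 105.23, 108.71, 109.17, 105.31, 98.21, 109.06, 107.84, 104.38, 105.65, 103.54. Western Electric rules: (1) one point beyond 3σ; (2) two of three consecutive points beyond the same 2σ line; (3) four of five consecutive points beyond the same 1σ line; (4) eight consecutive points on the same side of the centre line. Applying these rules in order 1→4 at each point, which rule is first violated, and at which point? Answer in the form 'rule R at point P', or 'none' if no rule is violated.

Zone of each point (C = within 1σ̂, B = 1σ̂–2σ̂, A = 2σ̂–3σ̂, * = beyond 3σ̂; sign = side of CL): 1:-B, 2:-C, 3:+C, 4:+C, 5:-C, 6:-*, 7:+C, 8:+C, 9:-B, 10:-C, 11:-B
Rule 1 (one point beyond the 3σ limits) is satisfied at point 6.

rule 1 at point 6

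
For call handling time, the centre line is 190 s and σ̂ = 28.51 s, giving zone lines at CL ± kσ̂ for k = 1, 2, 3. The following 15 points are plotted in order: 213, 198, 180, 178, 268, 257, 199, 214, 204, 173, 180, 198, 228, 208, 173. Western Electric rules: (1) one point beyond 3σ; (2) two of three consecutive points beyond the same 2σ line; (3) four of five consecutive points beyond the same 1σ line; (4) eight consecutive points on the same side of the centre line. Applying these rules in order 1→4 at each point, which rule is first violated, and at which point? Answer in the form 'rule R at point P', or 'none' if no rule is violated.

rule 2 at point 6

Zone of each point (C = within 1σ̂, B = 1σ̂–2σ̂, A = 2σ̂–3σ̂, * = beyond 3σ̂; sign = side of CL): 1:+C, 2:+C, 3:-C, 4:-C, 5:+A, 6:+A, 7:+C, 8:+C, 9:+C, 10:-C, 11:-C, 12:+C, 13:+B, 14:+C, 15:-C
Rule 2 (two of three consecutive points beyond the same 2σ limit) is satisfied at point 6.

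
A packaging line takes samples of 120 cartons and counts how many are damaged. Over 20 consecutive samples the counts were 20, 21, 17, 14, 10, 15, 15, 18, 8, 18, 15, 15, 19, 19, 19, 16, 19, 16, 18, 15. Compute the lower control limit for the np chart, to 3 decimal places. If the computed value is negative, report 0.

p̄ = Σdᵢ / (k·n) = 327 / (20 × 120) = 0.13625
LCL = np̄ − 3·√(np̄(1−p̄)) = 16.3500 − 3 × 3.7580 = 5.0761

5.076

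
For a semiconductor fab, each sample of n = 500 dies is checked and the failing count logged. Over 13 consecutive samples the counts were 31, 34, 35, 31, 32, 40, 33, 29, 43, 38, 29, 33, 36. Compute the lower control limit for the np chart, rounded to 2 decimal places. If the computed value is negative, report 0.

17.23

p̄ = Σdᵢ / (k·n) = 444 / (13 × 500) = 0.06831
LCL = np̄ − 3·√(np̄(1−p̄)) = 34.1538 − 3 × 5.6410 = 17.2308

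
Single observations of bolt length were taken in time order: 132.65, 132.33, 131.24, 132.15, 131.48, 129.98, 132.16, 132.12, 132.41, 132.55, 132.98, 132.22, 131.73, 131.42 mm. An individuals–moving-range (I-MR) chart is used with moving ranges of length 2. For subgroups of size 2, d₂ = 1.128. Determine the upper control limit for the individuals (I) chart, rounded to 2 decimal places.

X̄ = (132.65 + 132.33 + 131.24 + 132.15 + 131.48 + 129.98 + 132.16 + 132.12 + 132.41 + 132.55 + 132.98 + 132.22 + 131.73 + 131.42) / 14 = 131.9586
Moving ranges: 0.32, 1.09, 0.91, 0.67, 1.50, 2.18, 0.04, 0.29, 0.14, 0.43, 0.76, 0.49, 0.31; M̄R̄ = 9.1300 / 13 = 0.7023
UCL = X̄ + 3·M̄R̄/d₂ = 131.9586 + 3 × 0.7023 / 1.128 = 133.8264

133.83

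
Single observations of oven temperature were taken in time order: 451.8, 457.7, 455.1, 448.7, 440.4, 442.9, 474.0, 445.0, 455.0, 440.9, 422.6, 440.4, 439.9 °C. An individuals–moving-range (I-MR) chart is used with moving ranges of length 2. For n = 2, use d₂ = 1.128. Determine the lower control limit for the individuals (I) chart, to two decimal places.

414.79

X̄ = (451.8 + 457.7 + 455.1 + 448.7 + 440.4 + 442.9 + 474.0 + 445.0 + 455.0 + 440.9 + 422.6 + 440.4 + 439.9) / 13 = 447.2615
Moving ranges: 5.9, 2.6, 6.4, 8.3, 2.5, 31.1, 29.0, 10.0, 14.1, 18.3, 17.8, 0.5; M̄R̄ = 146.5000 / 12 = 12.2083
LCL = X̄ − 3·M̄R̄/d₂ = 447.2615 − 3 × 12.2083 / 1.128 = 414.7926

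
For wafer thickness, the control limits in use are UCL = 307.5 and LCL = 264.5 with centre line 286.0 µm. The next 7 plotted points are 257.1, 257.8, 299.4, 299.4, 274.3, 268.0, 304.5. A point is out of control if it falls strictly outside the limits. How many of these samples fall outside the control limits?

2

Compare each point to [264.5, 307.5]: sample 1 = 257.1 < LCL; sample 2 = 257.8 < LCL.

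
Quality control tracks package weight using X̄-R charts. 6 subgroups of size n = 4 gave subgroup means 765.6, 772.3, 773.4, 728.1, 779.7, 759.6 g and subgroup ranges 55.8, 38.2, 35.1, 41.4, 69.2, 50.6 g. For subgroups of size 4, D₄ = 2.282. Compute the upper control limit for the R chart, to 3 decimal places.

110.411

R̄ = (55.8 + 38.2 + 35.1 + 41.4 + 69.2 + 50.6) / 6 = 290.3000 / 6 = 48.3833
UCL_R = D₄·R̄ = 2.282 × 48.3833 = 110.4108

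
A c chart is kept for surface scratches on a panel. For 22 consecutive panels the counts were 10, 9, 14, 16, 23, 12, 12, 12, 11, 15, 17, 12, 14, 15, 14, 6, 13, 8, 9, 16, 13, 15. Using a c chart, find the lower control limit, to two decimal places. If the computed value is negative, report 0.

2.18

c̄ = (10 + 9 + 14 + 16 + 23 + 12 + 12 + 12 + 11 + 15 + 17 + 12 + 14 + 15 + 14 + 6 + 13 + 8 + 9 + 16 + 13 + 15) / 22 = 286 / 22 = 13.0000
LCL = c̄ − 3√c̄ = 13.0000 − 3 × 3.6056 = 2.1833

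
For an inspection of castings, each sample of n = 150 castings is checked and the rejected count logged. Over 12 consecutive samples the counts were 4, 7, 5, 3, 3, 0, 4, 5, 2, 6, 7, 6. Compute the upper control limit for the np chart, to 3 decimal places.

10.487

p̄ = Σdᵢ / (k·n) = 52 / (12 × 150) = 0.02889
UCL = np̄ + 3·√(np̄(1−p̄)) = 4.3333 + 3 × √(4.3333×0.97111) = 4.3333 + 3 × 2.0514 = 10.4875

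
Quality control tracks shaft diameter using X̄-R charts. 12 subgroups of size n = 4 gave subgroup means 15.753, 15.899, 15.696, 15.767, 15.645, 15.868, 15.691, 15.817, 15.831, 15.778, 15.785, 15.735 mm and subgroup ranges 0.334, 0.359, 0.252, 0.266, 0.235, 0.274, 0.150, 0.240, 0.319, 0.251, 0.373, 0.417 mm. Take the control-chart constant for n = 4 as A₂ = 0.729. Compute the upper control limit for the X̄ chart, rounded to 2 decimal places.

X̄̄ = (15.753 + 15.899 + 15.696 + 15.767 + 15.645 + 15.868 + 15.691 + 15.817 + 15.831 + 15.778 + 15.785 + 15.735) / 12 = 189.2650 / 12 = 15.7721
R̄ = (0.334 + 0.359 + 0.252 + 0.266 + 0.235 + 0.274 + 0.150 + 0.240 + 0.319 + 0.251 + 0.373 + 0.417) / 12 = 3.4700 / 12 = 0.2892
UCL = X̄̄ + A₂·R̄ = 15.7721 + 0.729 × 0.2892 = 15.9829

15.98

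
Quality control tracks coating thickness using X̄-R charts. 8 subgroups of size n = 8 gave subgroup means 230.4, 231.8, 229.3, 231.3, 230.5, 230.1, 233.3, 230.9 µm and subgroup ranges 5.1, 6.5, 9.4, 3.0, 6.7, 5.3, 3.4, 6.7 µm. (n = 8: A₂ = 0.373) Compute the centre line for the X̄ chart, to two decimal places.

X̄̄ = (230.4 + 231.8 + 229.3 + 231.3 + 230.5 + 230.1 + 233.3 + 230.9) / 8 = 1847.6000 / 8 = 230.9500
CL = X̄̄ = 230.9500

230.95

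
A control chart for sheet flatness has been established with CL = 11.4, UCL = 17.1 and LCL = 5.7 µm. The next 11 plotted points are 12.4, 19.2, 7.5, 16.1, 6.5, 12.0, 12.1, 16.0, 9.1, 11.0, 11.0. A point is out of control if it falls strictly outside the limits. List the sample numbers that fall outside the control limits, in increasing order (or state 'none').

Compare each point to [5.7, 17.1]: sample 2 = 19.2 > UCL.

2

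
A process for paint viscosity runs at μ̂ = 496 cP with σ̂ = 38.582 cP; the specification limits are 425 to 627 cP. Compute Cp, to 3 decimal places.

0.873

Cp = (USL − LSL) / (6σ̂) = (627 − 425) / (6 × 38.582) = 202.0000 / 231.4920 = 0.8726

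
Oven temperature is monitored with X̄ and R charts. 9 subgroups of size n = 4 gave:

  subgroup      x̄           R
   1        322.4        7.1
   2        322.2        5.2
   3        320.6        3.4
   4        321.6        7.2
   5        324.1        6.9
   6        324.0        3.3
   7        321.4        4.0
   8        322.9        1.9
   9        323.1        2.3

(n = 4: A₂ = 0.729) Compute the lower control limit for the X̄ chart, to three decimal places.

319.132

X̄̄ = (322.4 + 322.2 + 320.6 + 321.6 + 324.1 + 324.0 + 321.4 + 322.9 + 323.1) / 9 = 2902.3000 / 9 = 322.4778
R̄ = (7.1 + 5.2 + 3.4 + 7.2 + 6.9 + 3.3 + 4.0 + 1.9 + 2.3) / 9 = 41.3000 / 9 = 4.5889
LCL = X̄̄ − A₂·R̄ = 322.4778 − 0.729 × 4.5889 = 319.1325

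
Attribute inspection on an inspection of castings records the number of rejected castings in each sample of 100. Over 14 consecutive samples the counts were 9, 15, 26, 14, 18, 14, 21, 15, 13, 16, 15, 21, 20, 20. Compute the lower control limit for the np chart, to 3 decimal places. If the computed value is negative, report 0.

5.678

p̄ = Σdᵢ / (k·n) = 237 / (14 × 100) = 0.16929
LCL = np̄ − 3·√(np̄(1−p̄)) = 16.9286 − 3 × 3.7500 = 5.6784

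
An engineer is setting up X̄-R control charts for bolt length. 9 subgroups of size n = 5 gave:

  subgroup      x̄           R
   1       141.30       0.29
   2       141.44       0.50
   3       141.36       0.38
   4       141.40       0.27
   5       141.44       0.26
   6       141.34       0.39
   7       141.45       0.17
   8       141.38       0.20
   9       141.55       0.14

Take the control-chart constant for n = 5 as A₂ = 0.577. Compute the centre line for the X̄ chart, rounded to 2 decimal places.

X̄̄ = (141.30 + 141.44 + 141.36 + 141.40 + 141.44 + 141.34 + 141.45 + 141.38 + 141.55) / 9 = 1272.6600 / 9 = 141.4067
CL = X̄̄ = 141.4067

141.41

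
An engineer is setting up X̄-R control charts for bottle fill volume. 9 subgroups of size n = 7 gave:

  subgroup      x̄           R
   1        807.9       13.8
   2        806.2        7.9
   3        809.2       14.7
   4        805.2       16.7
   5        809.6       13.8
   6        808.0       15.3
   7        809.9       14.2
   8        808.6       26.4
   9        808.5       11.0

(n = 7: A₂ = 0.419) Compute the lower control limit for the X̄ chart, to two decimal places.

X̄̄ = (807.9 + 806.2 + 809.2 + 805.2 + 809.6 + 808.0 + 809.9 + 808.6 + 808.5) / 9 = 7273.1000 / 9 = 808.1222
R̄ = (13.8 + 7.9 + 14.7 + 16.7 + 13.8 + 15.3 + 14.2 + 26.4 + 11.0) / 9 = 133.8000 / 9 = 14.8667
LCL = X̄̄ − A₂·R̄ = 808.1222 − 0.419 × 14.8667 = 801.8931

801.89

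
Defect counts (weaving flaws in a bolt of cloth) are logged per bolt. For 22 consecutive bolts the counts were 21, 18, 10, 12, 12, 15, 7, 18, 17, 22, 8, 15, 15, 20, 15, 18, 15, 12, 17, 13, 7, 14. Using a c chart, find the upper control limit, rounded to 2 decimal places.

c̄ = (21 + 18 + 10 + 12 + 12 + 15 + 7 + 18 + 17 + 22 + 8 + 15 + 15 + 20 + 15 + 18 + 15 + 12 + 17 + 13 + 7 + 14) / 22 = 321 / 22 = 14.5909
UCL = c̄ + 3√c̄ = 14.5909 + 3 × √14.5909 = 14.5909 + 3 × 3.8198 = 26.0503

26.05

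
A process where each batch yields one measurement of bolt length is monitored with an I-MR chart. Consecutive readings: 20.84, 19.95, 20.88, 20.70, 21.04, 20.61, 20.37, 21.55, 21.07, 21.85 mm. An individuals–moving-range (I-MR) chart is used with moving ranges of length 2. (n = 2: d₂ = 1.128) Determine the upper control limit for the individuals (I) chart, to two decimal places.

X̄ = (20.84 + 19.95 + 20.88 + 20.70 + 21.04 + 20.61 + 20.37 + 21.55 + 21.07 + 21.85) / 10 = 20.8860
Moving ranges: 0.89, 0.93, 0.18, 0.34, 0.43, 0.24, 1.18, 0.48, 0.78; M̄R̄ = 5.4500 / 9 = 0.6056
UCL = X̄ + 3·M̄R̄/d₂ = 20.8860 + 3 × 0.6056 / 1.128 = 22.4965

22.50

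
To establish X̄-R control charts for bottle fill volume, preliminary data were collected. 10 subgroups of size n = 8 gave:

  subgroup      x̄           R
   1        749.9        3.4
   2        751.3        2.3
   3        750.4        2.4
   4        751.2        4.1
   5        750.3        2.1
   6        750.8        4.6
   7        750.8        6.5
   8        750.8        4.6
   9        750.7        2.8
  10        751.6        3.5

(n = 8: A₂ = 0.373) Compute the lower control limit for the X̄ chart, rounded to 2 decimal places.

749.43

X̄̄ = (749.9 + 751.3 + 750.4 + 751.2 + 750.3 + 750.8 + 750.8 + 750.8 + 750.7 + 751.6) / 10 = 7507.8000 / 10 = 750.7800
R̄ = (3.4 + 2.3 + 2.4 + 4.1 + 2.1 + 4.6 + 6.5 + 4.6 + 2.8 + 3.5) / 10 = 36.3000 / 10 = 3.6300
LCL = X̄̄ − A₂·R̄ = 750.7800 − 0.373 × 3.6300 = 749.4260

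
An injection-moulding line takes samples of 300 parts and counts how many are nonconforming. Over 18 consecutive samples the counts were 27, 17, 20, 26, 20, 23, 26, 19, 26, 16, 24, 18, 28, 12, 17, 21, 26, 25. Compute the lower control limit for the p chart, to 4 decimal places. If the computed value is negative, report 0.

0.0275

p̄ = Σdᵢ / (k·n) = 391 / (18 × 300) = 0.07241
LCL = p̄ − 3·√(p̄(1−p̄)/n) = 0.07241 − 3 × 0.01496 = 0.02752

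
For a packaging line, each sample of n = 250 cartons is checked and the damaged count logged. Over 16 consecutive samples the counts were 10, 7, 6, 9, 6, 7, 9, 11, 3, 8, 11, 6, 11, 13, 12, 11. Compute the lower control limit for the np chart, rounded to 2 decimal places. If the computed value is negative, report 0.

p̄ = Σdᵢ / (k·n) = 140 / (16 × 250) = 0.03500
LCL = np̄ − 3·√(np̄(1−p̄)) = 8.7500 − 3 × 2.9058 = 0.0326

0.03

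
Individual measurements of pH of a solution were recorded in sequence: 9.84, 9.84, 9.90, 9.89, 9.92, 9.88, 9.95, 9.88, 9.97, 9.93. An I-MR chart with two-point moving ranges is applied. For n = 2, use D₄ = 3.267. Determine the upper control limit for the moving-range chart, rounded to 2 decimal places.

Moving ranges: 0.00, 0.06, 0.01, 0.03, 0.04, 0.07, 0.07, 0.09, 0.04; M̄R̄ = 0.4100 / 9 = 0.0456
UCL_MR = D₄·M̄R̄ = 3.267 × 0.0456 = 0.1488

0.15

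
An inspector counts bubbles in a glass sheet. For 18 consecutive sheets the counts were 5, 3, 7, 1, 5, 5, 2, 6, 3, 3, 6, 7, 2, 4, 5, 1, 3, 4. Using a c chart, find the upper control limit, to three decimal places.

c̄ = (5 + 3 + 7 + 1 + 5 + 5 + 2 + 6 + 3 + 3 + 6 + 7 + 2 + 4 + 5 + 1 + 3 + 4) / 18 = 72 / 18 = 4.0000
UCL = c̄ + 3√c̄ = 4.0000 + 3 × √4.0000 = 4.0000 + 3 × 2.0000 = 10.0000

10.000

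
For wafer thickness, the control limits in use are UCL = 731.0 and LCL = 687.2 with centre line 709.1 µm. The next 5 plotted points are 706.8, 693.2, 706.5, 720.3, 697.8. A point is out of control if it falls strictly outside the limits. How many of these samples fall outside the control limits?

0

All 5 points lie within [687.2, 731.0].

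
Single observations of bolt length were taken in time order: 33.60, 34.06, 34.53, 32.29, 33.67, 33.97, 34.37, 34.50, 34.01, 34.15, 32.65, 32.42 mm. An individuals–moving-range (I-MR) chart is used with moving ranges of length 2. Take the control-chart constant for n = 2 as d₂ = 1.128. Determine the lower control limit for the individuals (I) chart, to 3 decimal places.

31.814

X̄ = (33.60 + 34.06 + 34.53 + 32.29 + 33.67 + 33.97 + 34.37 + 34.50 + 34.01 + 34.15 + 32.65 + 32.42) / 12 = 33.6850
Moving ranges: 0.46, 0.47, 2.24, 1.38, 0.30, 0.40, 0.13, 0.49, 0.14, 1.50, 0.23; M̄R̄ = 7.7400 / 11 = 0.7036
LCL = X̄ − 3·M̄R̄/d₂ = 33.6850 − 3 × 0.7036 / 1.128 = 31.8136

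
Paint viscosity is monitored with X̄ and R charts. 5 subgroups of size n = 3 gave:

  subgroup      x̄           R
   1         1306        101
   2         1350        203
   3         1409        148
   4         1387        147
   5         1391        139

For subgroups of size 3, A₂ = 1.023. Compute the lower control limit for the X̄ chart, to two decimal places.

1217.61

X̄̄ = (1306 + 1350 + 1409 + 1387 + 1391) / 5 = 6843.0000 / 5 = 1368.6000
R̄ = (101 + 203 + 148 + 147 + 139) / 5 = 738.0000 / 5 = 147.6000
LCL = X̄̄ − A₂·R̄ = 1368.6000 − 1.023 × 147.6000 = 1217.6052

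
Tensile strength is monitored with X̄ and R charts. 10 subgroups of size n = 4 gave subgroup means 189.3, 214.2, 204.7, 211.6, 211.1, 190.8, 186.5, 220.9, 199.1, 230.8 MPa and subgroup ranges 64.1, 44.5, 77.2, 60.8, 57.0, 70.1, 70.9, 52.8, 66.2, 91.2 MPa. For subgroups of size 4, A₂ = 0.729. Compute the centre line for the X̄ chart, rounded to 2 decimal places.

205.90

X̄̄ = (189.3 + 214.2 + 204.7 + 211.6 + 211.1 + 190.8 + 186.5 + 220.9 + 199.1 + 230.8) / 10 = 2059.0000 / 10 = 205.9000
CL = X̄̄ = 205.9000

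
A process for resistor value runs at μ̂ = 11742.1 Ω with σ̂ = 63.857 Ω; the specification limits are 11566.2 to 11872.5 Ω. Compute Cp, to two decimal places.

0.80

Cp = (USL − LSL) / (6σ̂) = (11872.5 − 11566.2) / (6 × 63.857) = 306.3000 / 383.1420 = 0.7994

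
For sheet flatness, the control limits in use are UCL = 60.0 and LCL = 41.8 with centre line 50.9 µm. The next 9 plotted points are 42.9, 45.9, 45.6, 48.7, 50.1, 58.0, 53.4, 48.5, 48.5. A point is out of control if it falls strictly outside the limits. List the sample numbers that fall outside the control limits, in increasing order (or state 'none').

All 9 points lie within [41.8, 60.0].

none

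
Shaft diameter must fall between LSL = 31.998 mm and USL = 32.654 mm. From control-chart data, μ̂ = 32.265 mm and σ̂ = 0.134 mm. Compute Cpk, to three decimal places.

Cpu = (USL − μ̂) / (3σ̂) = (32.654 − 32.265) / (3 × 0.134) = 0.9677; Cpl = (μ̂ − LSL) / (3σ̂) = (32.265 − 31.998) / (3 × 0.134) = 0.6642; Cpk = min(Cpu, Cpl) = 0.6642

0.664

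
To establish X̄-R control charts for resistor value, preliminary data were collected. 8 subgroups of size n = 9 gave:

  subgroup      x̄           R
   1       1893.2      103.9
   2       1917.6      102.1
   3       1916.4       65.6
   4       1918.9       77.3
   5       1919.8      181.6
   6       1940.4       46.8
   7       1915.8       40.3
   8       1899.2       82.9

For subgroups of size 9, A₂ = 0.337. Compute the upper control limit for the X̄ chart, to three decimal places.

X̄̄ = (1893.2 + 1917.6 + 1916.4 + 1918.9 + 1919.8 + 1940.4 + 1915.8 + 1899.2) / 8 = 15321.3000 / 8 = 1915.1625
R̄ = (103.9 + 102.1 + 65.6 + 77.3 + 181.6 + 46.8 + 40.3 + 82.9) / 8 = 700.5000 / 8 = 87.5625
UCL = X̄̄ + A₂·R̄ = 1915.1625 + 0.337 × 87.5625 = 1944.6711

1944.671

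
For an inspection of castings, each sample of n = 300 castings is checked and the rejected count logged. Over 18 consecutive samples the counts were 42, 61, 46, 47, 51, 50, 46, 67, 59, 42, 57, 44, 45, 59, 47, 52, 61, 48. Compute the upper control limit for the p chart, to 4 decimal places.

p̄ = Σdᵢ / (k·n) = 924 / (18 × 300) = 0.17111
UCL = p̄ + 3·√(p̄(1−p̄)/n) = 0.17111 + 3 × √(0.17111×0.82889/300) = 0.17111 + 3 × 0.02174 = 0.23634

0.2363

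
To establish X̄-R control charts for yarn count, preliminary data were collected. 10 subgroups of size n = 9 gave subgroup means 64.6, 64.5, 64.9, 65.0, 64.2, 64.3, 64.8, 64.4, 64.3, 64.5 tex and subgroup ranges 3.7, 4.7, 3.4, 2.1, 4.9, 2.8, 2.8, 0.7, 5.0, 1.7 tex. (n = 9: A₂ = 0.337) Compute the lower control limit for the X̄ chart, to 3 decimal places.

X̄̄ = (64.6 + 64.5 + 64.9 + 65.0 + 64.2 + 64.3 + 64.8 + 64.4 + 64.3 + 64.5) / 10 = 645.5000 / 10 = 64.5500
R̄ = (3.7 + 4.7 + 3.4 + 2.1 + 4.9 + 2.8 + 2.8 + 0.7 + 5.0 + 1.7) / 10 = 31.8000 / 10 = 3.1800
LCL = X̄̄ − A₂·R̄ = 64.5500 − 0.337 × 3.1800 = 63.4783

63.478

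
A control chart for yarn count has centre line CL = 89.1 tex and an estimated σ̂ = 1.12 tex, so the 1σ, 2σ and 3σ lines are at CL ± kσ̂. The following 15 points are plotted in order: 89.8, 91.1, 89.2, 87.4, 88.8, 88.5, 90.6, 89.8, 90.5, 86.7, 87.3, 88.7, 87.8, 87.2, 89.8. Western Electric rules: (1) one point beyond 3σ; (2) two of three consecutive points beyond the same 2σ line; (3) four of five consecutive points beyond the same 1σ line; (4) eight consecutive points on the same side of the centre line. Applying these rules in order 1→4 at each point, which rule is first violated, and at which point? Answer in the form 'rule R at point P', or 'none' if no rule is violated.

rule 3 at point 14

Zone of each point (C = within 1σ̂, B = 1σ̂–2σ̂, A = 2σ̂–3σ̂, * = beyond 3σ̂; sign = side of CL): 1:+C, 2:+B, 3:+C, 4:-B, 5:-C, 6:-C, 7:+B, 8:+C, 9:+B, 10:-A, 11:-B, 12:-C, 13:-B, 14:-B, 15:+C
Rule 3 (four of five consecutive points beyond the same 1σ limit) is satisfied at point 14.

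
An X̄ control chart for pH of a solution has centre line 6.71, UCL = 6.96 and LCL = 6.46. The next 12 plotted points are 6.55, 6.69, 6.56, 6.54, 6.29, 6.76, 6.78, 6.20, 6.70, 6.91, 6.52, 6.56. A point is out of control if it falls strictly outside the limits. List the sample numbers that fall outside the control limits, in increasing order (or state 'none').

Compare each point to [6.46, 6.96]: sample 5 = 6.29 < LCL; sample 8 = 6.20 < LCL.

5, 8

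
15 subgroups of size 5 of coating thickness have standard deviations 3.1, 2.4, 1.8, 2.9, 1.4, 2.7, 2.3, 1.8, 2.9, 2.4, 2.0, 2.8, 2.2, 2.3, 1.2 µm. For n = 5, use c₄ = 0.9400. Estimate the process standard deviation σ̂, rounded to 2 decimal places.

2.43

s̄ = (3.1 + 2.4 + 1.8 + 2.9 + 1.4 + 2.7 + 2.3 + 1.8 + 2.9 + 2.4 + 2.0 + 2.8 + 2.2 + 2.3 + 1.2) / 15 = 2.2800
σ̂ = s̄ / c₄ = 2.2800 / 0.9400 = 2.4255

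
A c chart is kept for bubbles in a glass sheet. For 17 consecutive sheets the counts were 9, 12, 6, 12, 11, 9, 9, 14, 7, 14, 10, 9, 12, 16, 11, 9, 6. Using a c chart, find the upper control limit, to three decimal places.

c̄ = (9 + 12 + 6 + 12 + 11 + 9 + 9 + 14 + 7 + 14 + 10 + 9 + 12 + 16 + 11 + 9 + 6) / 17 = 176 / 17 = 10.3529
UCL = c̄ + 3√c̄ = 10.3529 + 3 × √10.3529 = 10.3529 + 3 × 3.2176 = 20.0057

20.006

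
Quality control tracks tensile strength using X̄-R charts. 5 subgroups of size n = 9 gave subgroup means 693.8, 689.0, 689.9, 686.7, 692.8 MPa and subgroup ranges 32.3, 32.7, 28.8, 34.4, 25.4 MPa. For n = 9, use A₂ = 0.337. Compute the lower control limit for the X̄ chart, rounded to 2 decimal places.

X̄̄ = (693.8 + 689.0 + 689.9 + 686.7 + 692.8) / 5 = 3452.2000 / 5 = 690.4400
R̄ = (32.3 + 32.7 + 28.8 + 34.4 + 25.4) / 5 = 153.6000 / 5 = 30.7200
LCL = X̄̄ − A₂·R̄ = 690.4400 − 0.337 × 30.7200 = 680.0874

680.09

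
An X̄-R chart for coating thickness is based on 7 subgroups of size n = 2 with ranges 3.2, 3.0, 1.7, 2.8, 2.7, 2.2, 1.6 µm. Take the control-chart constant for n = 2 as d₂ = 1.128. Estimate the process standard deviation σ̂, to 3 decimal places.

2.178

R̄ = (3.2 + 3.0 + 1.7 + 2.8 + 2.7 + 2.2 + 1.6) / 7 = 2.4571
σ̂ = R̄ / d₂ = 2.4571 / 1.128 = 2.1783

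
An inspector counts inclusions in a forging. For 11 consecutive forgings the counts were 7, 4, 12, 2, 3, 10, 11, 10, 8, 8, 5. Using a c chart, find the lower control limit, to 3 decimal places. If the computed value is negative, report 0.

0.000

c̄ = (7 + 4 + 12 + 2 + 3 + 10 + 11 + 10 + 8 + 8 + 5) / 11 = 80 / 11 = 7.2727
LCL = c̄ − 3√c̄ = 7.2727 − 3 × 2.6968 = -0.8177 → 0 (cannot be negative)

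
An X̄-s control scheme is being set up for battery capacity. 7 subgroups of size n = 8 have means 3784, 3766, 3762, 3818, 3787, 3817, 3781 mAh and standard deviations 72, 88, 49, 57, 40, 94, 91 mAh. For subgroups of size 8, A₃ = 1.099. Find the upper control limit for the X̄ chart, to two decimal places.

X̄̄ = (3784 + 3766 + 3762 + 3818 + 3787 + 3817 + 3781) / 7 = 3787.8571
s̄ = (72 + 88 + 49 + 57 + 40 + 94 + 91) / 7 = 70.1429
UCL = X̄̄ + A₃·s̄ = 3787.8571 + 1.099 × 70.1429 = 3864.9441

3864.94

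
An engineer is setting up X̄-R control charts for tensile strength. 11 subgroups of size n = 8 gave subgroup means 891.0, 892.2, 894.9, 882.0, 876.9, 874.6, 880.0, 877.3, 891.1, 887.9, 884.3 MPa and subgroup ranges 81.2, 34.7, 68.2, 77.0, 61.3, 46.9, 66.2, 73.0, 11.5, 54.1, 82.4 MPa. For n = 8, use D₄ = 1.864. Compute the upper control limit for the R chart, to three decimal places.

111.247

R̄ = (81.2 + 34.7 + 68.2 + 77.0 + 61.3 + 46.9 + 66.2 + 73.0 + 11.5 + 54.1 + 82.4) / 11 = 656.5000 / 11 = 59.6818
UCL_R = D₄·R̄ = 1.864 × 59.6818 = 111.2469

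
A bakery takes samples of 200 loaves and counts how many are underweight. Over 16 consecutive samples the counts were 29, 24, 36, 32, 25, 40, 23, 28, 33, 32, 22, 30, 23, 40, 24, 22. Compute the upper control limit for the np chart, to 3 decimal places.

p̄ = Σdᵢ / (k·n) = 463 / (16 × 200) = 0.14469
UCL = np̄ + 3·√(np̄(1−p̄)) = 28.9375 + 3 × √(28.9375×0.85531) = 28.9375 + 3 × 4.9750 = 43.8625

43.862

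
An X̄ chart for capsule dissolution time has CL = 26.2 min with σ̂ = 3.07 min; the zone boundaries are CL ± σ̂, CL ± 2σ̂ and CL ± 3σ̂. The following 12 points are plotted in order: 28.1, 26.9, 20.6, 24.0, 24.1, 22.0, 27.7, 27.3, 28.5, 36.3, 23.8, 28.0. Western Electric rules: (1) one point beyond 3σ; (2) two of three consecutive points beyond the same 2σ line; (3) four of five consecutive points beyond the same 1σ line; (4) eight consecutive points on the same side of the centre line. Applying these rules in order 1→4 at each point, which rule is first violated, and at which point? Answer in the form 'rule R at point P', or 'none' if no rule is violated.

Zone of each point (C = within 1σ̂, B = 1σ̂–2σ̂, A = 2σ̂–3σ̂, * = beyond 3σ̂; sign = side of CL): 1:+C, 2:+C, 3:-B, 4:-C, 5:-C, 6:-B, 7:+C, 8:+C, 9:+C, 10:+*, 11:-C, 12:+C
Rule 1 (one point beyond the 3σ limits) is satisfied at point 10.

rule 1 at point 10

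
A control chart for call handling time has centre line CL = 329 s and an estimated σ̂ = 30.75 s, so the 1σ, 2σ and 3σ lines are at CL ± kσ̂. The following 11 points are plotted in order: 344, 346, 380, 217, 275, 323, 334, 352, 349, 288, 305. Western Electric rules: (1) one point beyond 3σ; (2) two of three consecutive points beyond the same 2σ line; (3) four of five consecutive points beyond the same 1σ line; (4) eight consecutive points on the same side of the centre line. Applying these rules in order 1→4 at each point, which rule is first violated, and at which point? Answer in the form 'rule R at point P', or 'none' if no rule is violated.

rule 1 at point 4

Zone of each point (C = within 1σ̂, B = 1σ̂–2σ̂, A = 2σ̂–3σ̂, * = beyond 3σ̂; sign = side of CL): 1:+C, 2:+C, 3:+B, 4:-*, 5:-B, 6:-C, 7:+C, 8:+C, 9:+C, 10:-B, 11:-C
Rule 1 (one point beyond the 3σ limits) is satisfied at point 4.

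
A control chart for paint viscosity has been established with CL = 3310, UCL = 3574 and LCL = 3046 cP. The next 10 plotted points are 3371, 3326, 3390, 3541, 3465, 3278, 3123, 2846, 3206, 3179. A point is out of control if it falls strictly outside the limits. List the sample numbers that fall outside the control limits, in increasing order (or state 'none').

Compare each point to [3046, 3574]: sample 8 = 2846 < LCL.

8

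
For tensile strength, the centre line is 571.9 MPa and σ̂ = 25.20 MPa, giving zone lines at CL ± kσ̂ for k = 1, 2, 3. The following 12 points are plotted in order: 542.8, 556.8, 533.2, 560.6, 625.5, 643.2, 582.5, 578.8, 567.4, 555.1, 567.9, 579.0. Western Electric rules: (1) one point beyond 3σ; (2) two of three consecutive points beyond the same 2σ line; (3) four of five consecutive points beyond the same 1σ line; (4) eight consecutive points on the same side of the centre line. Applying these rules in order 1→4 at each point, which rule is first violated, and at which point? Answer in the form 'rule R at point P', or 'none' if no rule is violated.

rule 2 at point 6

Zone of each point (C = within 1σ̂, B = 1σ̂–2σ̂, A = 2σ̂–3σ̂, * = beyond 3σ̂; sign = side of CL): 1:-B, 2:-C, 3:-B, 4:-C, 5:+A, 6:+A, 7:+C, 8:+C, 9:-C, 10:-C, 11:-C, 12:+C
Rule 2 (two of three consecutive points beyond the same 2σ limit) is satisfied at point 6.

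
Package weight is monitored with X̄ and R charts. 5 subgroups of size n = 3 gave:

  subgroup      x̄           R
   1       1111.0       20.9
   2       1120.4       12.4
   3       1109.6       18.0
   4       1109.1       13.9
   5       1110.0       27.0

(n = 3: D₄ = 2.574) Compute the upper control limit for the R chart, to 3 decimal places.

47.465

R̄ = (20.9 + 12.4 + 18.0 + 13.9 + 27.0) / 5 = 92.2000 / 5 = 18.4400
UCL_R = D₄·R̄ = 2.574 × 18.4400 = 47.4646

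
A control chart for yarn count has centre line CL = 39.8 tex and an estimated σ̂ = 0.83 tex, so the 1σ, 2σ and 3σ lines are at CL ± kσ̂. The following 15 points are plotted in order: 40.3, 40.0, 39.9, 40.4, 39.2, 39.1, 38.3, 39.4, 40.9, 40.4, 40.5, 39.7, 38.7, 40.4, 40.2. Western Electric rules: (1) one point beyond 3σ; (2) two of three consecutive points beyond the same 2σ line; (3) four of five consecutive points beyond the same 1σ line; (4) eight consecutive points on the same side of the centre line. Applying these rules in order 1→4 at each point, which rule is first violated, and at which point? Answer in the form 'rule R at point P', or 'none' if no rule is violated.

none

Zone of each point (C = within 1σ̂, B = 1σ̂–2σ̂, A = 2σ̂–3σ̂, * = beyond 3σ̂; sign = side of CL): 1:+C, 2:+C, 3:+C, 4:+C, 5:-C, 6:-C, 7:-B, 8:-C, 9:+B, 10:+C, 11:+C, 12:-C, 13:-B, 14:+C, 15:+C
No rule fires across all 15 points.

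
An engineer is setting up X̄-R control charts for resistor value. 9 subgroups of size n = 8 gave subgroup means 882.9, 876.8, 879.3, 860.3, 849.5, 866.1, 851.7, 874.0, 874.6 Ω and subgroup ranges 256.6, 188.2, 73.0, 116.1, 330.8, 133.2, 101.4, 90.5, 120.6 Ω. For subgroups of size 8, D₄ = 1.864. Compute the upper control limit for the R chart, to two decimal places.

292.11

R̄ = (256.6 + 188.2 + 73.0 + 116.1 + 330.8 + 133.2 + 101.4 + 90.5 + 120.6) / 9 = 1410.4000 / 9 = 156.7111
UCL_R = D₄·R̄ = 1.864 × 156.7111 = 292.1095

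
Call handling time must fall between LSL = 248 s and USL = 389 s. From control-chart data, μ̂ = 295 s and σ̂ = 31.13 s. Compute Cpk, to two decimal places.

Cpu = (USL − μ̂) / (3σ̂) = (389 − 295) / (3 × 31.13) = 1.0065; Cpl = (μ̂ − LSL) / (3σ̂) = (295 − 248) / (3 × 31.13) = 0.5033; Cpk = min(Cpu, Cpl) = 0.5033

0.50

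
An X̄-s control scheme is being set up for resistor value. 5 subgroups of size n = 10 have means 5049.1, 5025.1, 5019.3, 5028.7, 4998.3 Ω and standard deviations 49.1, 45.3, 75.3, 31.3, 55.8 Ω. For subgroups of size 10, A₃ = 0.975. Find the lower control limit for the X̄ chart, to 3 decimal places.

X̄̄ = (5049.1 + 5025.1 + 5019.3 + 5028.7 + 4998.3) / 5 = 5024.1000
s̄ = (49.1 + 45.3 + 75.3 + 31.3 + 55.8) / 5 = 51.3600
LCL = X̄̄ − A₃·s̄ = 5024.1000 − 0.975 × 51.3600 = 4974.0240

4974.024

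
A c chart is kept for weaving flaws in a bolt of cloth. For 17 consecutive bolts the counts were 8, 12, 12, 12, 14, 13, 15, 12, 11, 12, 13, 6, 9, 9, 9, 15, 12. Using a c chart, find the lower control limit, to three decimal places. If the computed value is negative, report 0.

c̄ = (8 + 12 + 12 + 12 + 14 + 13 + 15 + 12 + 11 + 12 + 13 + 6 + 9 + 9 + 9 + 15 + 12) / 17 = 194 / 17 = 11.4118
LCL = c̄ − 3√c̄ = 11.4118 − 3 × 3.3781 = 1.2774

1.277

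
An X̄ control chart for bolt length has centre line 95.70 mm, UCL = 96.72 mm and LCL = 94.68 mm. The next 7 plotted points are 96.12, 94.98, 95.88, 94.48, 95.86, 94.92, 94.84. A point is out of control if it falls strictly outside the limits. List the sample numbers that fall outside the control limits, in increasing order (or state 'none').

4

Compare each point to [94.68, 96.72]: sample 4 = 94.48 < LCL.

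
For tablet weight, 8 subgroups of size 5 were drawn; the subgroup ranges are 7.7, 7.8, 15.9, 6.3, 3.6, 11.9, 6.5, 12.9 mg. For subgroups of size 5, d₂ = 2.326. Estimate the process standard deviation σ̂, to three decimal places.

R̄ = (7.7 + 7.8 + 15.9 + 6.3 + 3.6 + 11.9 + 6.5 + 12.9) / 8 = 9.0750
σ̂ = R̄ / d₂ = 9.0750 / 2.326 = 3.9015

3.902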